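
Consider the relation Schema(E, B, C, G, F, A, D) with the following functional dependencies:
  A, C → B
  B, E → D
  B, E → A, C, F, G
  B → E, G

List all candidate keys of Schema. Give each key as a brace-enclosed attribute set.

{B}⁺ = {A, B, C, D, E, F, G} — all of the relation — so {B} is a candidate key.
{A, C}⁺ = {A, B, C, D, E, F, G} — all of the relation — so {A, C} is a candidate key.
No proper subset of any of these is a key, and no other minimal superkey exists.

{A, C}, {B}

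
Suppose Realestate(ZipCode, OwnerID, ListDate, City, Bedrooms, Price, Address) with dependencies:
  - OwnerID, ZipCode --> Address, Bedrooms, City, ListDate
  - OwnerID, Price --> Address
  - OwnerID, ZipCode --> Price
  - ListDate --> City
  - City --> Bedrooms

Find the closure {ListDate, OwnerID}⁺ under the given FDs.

{Bedrooms, City, ListDate, OwnerID}

Start with {ListDate, OwnerID}.
ListDate --> City applies; add {City} → now {City, ListDate, OwnerID}.
City --> Bedrooms applies; add {Bedrooms} → now {Bedrooms, City, ListDate, OwnerID}.
No further FD applies.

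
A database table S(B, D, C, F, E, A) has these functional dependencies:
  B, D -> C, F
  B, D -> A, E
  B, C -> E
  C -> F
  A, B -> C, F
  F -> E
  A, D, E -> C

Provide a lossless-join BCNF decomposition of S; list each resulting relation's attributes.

{A, B, C}; {A, B, D}; {C, F}; {E, F}

Candidate key of the original relation: {B, D}.
In {A, B, C, D, E, F}, {B, C} is not a superkey ({B, C}⁺ restricted to this set is {B, C, E, F}), so split on B, C -> E, F into {B, C, E, F} and {A, B, C, D}.
In {B, C, E, F}, {C} is not a superkey ({C}⁺ restricted to this set is {C, E, F}), so split on C -> E, F into {C, E, F} and {B, C}.
In {C, E, F}, {F} is not a superkey ({F}⁺ restricted to this set is {E, F}), so split on F -> E into {E, F} and {C, F}.
{E, F} has no BCNF violation.
{C, F} has no BCNF violation.
{B, C} has no BCNF violation.
In {A, B, C, D}, {A, B} is not a superkey ({A, B}⁺ restricted to this set is {A, B, C}), so split on A, B -> C into {A, B, C} and {A, B, D}.
{A, B, C} has no BCNF violation.
{A, B, D} has no BCNF violation.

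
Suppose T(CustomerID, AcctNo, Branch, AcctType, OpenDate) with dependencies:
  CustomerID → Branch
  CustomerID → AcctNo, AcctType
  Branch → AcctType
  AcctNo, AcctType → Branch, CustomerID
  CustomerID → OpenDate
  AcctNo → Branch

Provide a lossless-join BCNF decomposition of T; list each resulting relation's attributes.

{AcctNo, Branch, CustomerID, OpenDate}; {AcctType, Branch}

Candidate keys of the original relation: {AcctNo}, {CustomerID}.
Within {AcctNo, AcctType, Branch, CustomerID, OpenDate}: {Branch}⁺ ∩ {AcctNo, AcctType, Branch, CustomerID, OpenDate} = {AcctType, Branch}, not the whole set, so Branch → AcctType violates BCNF; decompose into {AcctType, Branch} and {AcctNo, Branch, CustomerID, OpenDate}.
{AcctType, Branch} has no BCNF violation.
{AcctNo, Branch, CustomerID, OpenDate} has no BCNF violation.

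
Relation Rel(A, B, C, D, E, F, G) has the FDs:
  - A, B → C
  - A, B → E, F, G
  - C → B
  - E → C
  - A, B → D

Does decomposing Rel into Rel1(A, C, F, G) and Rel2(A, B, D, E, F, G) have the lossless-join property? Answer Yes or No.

No

Rel1 ∩ Rel2 = {A, F, G}; its closure under F is {A, F, G}.
Rel1 ⊄ {A, F, G} and Rel2 ⊄ {A, F, G}, so the split is lossy.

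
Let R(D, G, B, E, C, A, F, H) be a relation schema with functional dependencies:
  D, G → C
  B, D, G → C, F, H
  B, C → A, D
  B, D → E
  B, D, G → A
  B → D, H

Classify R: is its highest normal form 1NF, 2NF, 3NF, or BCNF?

1NF

Candidate key: {B, G}. Prime attributes: {B, G}.
D, G → C breaks BCNF: {D, G}⁺ = {C, D, G}, so {D, G} is not a superkey.
D, G → C determines the non-prime attribute {C} from a non-superkey — 3NF is violated.
The proper key subset {B} of {B, G} determines non-prime {D, E, H}, so the relation is not even in 2NF.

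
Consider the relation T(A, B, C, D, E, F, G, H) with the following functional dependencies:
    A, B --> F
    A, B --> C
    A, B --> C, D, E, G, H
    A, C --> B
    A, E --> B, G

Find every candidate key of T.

{A, B}, {A, C}, {A, E}

Attributes never on any right-hand side: {A} — every candidate key must contain it.
Closure of {A, B} is {A, B, C, D, E, F, G, H}, the whole schema; {A, B} is a candidate key.
Closure of {A, C} is {A, B, C, D, E, F, G, H}, the whole schema; {A, C} is a candidate key.
Closure of {A, E} is {A, B, C, D, E, F, G, H}, the whole schema; {A, E} is a candidate key.
No proper subset of any of these is a key, and no other minimal superkey exists.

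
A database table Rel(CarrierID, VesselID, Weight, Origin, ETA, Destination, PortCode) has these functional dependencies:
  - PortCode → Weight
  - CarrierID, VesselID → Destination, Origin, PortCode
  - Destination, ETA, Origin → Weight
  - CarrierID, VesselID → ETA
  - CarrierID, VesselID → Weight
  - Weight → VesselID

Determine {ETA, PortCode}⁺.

{ETA, PortCode, VesselID, Weight}

Start with {ETA, PortCode}.
PortCode → Weight applies; add {Weight} → now {ETA, PortCode, Weight}.
Weight → VesselID applies; add {VesselID} → now {ETA, PortCode, VesselID, Weight}.
No further FD applies.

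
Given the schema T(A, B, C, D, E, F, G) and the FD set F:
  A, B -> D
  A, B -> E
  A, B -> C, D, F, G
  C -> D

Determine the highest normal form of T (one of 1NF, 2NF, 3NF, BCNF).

2NF

Candidate key: {A, B}. Prime attributes: {A, B}.
C -> D breaks BCNF: {C}⁺ = {C, D}, so {C} is not a superkey.
Because {D} is non-prime and the left side of C -> D is not a superkey, the relation is not in 3NF.
No proper subset of a key has a non-prime attribute in its closure, so there is no partial dependency; 2NF holds.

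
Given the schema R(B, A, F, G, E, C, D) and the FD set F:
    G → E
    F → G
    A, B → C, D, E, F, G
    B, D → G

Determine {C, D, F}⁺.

{C, D, E, F, G}

Start with {C, D, F}.
F → G applies; add {G} → now {C, D, F, G}.
G → E applies; add {E} → now {C, D, E, F, G}.
No further FD applies.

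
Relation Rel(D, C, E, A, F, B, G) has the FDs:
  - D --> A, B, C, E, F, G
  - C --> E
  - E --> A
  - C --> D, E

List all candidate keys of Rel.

Closure of {C} is {A, B, C, D, E, F, G}, the whole schema; {C} is a candidate key.
Closure of {D} is {A, B, C, D, E, F, G}, the whole schema; {D} is a candidate key.
No proper subset of any of these is a key, and no other minimal superkey exists.

{C}, {D}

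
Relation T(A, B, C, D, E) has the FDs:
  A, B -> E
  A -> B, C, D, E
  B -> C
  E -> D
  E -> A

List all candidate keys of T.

{A}, {E}

{A} is a candidate key since {A}⁺ = {A, B, C, D, E} covers every attribute.
{E} is a candidate key since {E}⁺ = {A, B, C, D, E} covers every attribute.
No proper subset of any of these is a key, and no other minimal superkey exists.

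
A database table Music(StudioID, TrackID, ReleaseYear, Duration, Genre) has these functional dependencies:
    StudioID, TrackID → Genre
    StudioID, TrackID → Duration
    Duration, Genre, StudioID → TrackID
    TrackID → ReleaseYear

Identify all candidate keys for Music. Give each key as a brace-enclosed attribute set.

{Duration, Genre, StudioID}, {StudioID, TrackID}

No FD produces {StudioID}, so it must be in every candidate key.
{StudioID, TrackID}⁺ = {Duration, Genre, ReleaseYear, StudioID, TrackID} — all of the relation — so {StudioID, TrackID} is a candidate key.
{Duration, Genre, StudioID}⁺ = {Duration, Genre, ReleaseYear, StudioID, TrackID} — all of the relation — so {Duration, Genre, StudioID} is a candidate key.
Any other superkey properly contains one of these, so there are no further candidate keys.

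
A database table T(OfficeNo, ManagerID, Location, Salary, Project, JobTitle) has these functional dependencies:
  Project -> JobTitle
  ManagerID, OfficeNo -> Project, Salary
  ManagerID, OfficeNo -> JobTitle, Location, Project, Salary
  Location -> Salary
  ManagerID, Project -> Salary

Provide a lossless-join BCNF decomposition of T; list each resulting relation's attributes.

{JobTitle, Project}; {Location, ManagerID, OfficeNo, Project}; {Location, Salary}

Candidate key of the original relation: {ManagerID, OfficeNo}.
In {JobTitle, Location, ManagerID, OfficeNo, Project, Salary}, {Project} is not a superkey ({Project}⁺ restricted to this set is {JobTitle, Project}), so split on Project -> JobTitle into {JobTitle, Project} and {Location, ManagerID, OfficeNo, Project, Salary}.
{JobTitle, Project} has no BCNF violation.
In {Location, ManagerID, OfficeNo, Project, Salary}, {Location} is not a superkey ({Location}⁺ restricted to this set is {Location, Salary}), so split on Location -> Salary into {Location, Salary} and {Location, ManagerID, OfficeNo, Project}.
{Location, Salary} has no BCNF violation.
{Location, ManagerID, OfficeNo, Project} has no BCNF violation.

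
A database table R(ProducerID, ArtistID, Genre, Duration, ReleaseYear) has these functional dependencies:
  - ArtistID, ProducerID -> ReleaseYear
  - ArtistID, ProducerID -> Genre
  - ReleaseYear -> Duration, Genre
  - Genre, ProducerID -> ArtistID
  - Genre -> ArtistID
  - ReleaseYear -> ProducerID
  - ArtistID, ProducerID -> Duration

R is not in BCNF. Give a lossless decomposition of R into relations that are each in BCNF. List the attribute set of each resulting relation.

Candidate keys of the original relation: {ArtistID, ProducerID}, {Genre, ProducerID}, {ReleaseYear}.
{ArtistID, Duration, Genre, ProducerID, ReleaseYear}: {Genre} determines {ArtistID, Genre} here but is not a superkey — split on Genre -> ArtistID, giving {ArtistID, Genre} and {Duration, Genre, ProducerID, ReleaseYear}.
{ArtistID, Genre}: every determinant is a superkey — BCNF.
{Duration, Genre, ProducerID, ReleaseYear}: every determinant is a superkey — BCNF.

{ArtistID, Genre}; {Duration, Genre, ProducerID, ReleaseYear}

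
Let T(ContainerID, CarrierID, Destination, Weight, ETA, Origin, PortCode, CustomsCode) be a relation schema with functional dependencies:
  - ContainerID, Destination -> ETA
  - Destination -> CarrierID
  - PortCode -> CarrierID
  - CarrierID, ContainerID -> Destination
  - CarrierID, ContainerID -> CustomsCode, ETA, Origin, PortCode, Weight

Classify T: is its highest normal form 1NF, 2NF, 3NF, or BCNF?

3NF

Candidate keys: {CarrierID, ContainerID}, {ContainerID, Destination}, {ContainerID, PortCode}. Prime attributes: {CarrierID, ContainerID, Destination, PortCode}.
Destination -> CarrierID: {Destination}⁺ = {CarrierID, Destination}, which is not all of the attributes, so the left side is not a superkey — BCNF is violated.
But every attribute on its right side ({CarrierID}) is prime, and the same holds for every other non-superkey FD, so 3NF still holds.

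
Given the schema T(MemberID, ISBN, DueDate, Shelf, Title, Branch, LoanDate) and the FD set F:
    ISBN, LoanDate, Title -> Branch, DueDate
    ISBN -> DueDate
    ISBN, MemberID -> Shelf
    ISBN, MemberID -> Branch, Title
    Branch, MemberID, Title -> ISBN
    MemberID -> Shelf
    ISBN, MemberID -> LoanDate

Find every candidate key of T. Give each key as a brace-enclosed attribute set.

Attributes never on any right-hand side: {MemberID} — every candidate key must contain it.
{ISBN, MemberID}⁺ = {Branch, DueDate, ISBN, LoanDate, MemberID, Shelf, Title}, which is every attribute, so {ISBN, MemberID} is a candidate key.
{Branch, MemberID, Title}⁺ = {Branch, DueDate, ISBN, LoanDate, MemberID, Shelf, Title}, which is every attribute, so {Branch, MemberID, Title} is a candidate key.
No proper subset of any of these is a key, and no other minimal superkey exists.

{Branch, MemberID, Title}, {ISBN, MemberID}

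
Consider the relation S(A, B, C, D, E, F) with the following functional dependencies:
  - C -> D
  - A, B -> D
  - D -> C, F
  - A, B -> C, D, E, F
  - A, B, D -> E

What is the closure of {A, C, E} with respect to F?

Start with {A, C, E}.
C -> D applies; add {D} → now {A, C, D, E}.
D -> C, F applies; add {F} → now {A, C, D, E, F}.
No further FD applies.

{A, C, D, E, F}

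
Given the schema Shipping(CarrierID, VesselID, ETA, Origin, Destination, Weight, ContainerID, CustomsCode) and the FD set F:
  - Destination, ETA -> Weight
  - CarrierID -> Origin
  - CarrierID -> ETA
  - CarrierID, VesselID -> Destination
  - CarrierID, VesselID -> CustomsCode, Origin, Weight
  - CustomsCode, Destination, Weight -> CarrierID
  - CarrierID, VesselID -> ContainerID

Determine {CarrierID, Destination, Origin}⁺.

Start with {CarrierID, Destination, Origin}.
CarrierID -> ETA applies; add {ETA} → now {CarrierID, Destination, ETA, Origin}.
Destination, ETA -> Weight applies; add {Weight} → now {CarrierID, Destination, ETA, Origin, Weight}.
No further FD applies.

{CarrierID, Destination, ETA, Origin, Weight}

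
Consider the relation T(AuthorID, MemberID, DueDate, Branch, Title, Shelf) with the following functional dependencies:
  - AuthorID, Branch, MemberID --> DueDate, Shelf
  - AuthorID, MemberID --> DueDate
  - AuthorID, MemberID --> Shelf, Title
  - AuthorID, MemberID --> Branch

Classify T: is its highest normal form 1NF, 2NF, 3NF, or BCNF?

Candidate key: {AuthorID, MemberID}. Prime attributes: {AuthorID, MemberID}.
Each dependency's left side is a superkey — BCNF holds.

BCNF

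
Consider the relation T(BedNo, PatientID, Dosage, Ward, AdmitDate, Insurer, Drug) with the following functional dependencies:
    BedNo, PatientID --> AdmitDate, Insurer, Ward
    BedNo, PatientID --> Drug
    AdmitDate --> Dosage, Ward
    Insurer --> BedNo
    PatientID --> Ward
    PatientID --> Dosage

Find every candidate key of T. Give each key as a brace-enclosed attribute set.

{BedNo, PatientID}, {Insurer, PatientID}

{PatientID} never appears on the right of any FD, so every key must include it.
{BedNo, PatientID}⁺ = {AdmitDate, BedNo, Dosage, Drug, Insurer, PatientID, Ward} — all of the relation — so {BedNo, PatientID} is a candidate key.
{Insurer, PatientID}⁺ = {AdmitDate, BedNo, Dosage, Drug, Insurer, PatientID, Ward} — all of the relation — so {Insurer, PatientID} is a candidate key.
No proper subset of any of these is a key, and no other minimal superkey exists.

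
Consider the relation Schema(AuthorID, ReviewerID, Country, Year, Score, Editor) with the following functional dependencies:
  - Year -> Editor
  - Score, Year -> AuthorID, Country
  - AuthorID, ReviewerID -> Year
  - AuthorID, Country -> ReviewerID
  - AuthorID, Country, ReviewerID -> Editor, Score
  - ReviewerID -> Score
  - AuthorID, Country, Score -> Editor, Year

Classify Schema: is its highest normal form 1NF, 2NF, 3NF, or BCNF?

1NF

Candidate keys: {AuthorID, Country}, {AuthorID, ReviewerID}, {ReviewerID, Year}, {Score, Year}. Prime attributes: {AuthorID, Country, ReviewerID, Score, Year}.
Year -> Editor breaks BCNF: {Year}⁺ = {Editor, Year}, so {Year} is not a superkey.
Year -> Editor has non-prime {Editor} on the right and a non-superkey on the left, so 3NF fails.
The proper key subset {Year} of {ReviewerID, Year} determines non-prime {Editor}, so the relation is not even in 2NF.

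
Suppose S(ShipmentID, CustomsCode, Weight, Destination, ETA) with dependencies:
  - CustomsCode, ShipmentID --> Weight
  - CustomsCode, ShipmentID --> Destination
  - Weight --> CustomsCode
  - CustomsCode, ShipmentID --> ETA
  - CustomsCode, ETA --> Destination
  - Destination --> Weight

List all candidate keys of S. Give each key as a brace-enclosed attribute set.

Attributes never on any right-hand side: {ShipmentID} — every candidate key must contain it.
{CustomsCode, ShipmentID} is a candidate key since {CustomsCode, ShipmentID}⁺ = {CustomsCode, Destination, ETA, ShipmentID, Weight} covers every attribute.
{Destination, ShipmentID} is a candidate key since {Destination, ShipmentID}⁺ = {CustomsCode, Destination, ETA, ShipmentID, Weight} covers every attribute.
{ShipmentID, Weight} is a candidate key since {ShipmentID, Weight}⁺ = {CustomsCode, Destination, ETA, ShipmentID, Weight} covers every attribute.
These are minimal and exhaustive — every other superkey contains one of them.

{CustomsCode, ShipmentID}, {Destination, ShipmentID}, {ShipmentID, Weight}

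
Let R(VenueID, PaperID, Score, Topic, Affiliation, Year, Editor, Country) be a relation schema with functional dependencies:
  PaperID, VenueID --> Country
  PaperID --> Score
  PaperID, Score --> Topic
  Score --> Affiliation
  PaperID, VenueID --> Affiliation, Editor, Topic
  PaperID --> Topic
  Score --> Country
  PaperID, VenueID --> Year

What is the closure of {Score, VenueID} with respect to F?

Start with {Score, VenueID}.
Score --> Affiliation applies; add {Affiliation} → now {Affiliation, Score, VenueID}.
Score --> Country applies; add {Country} → now {Affiliation, Country, Score, VenueID}.
No further FD applies.

{Affiliation, Country, Score, VenueID}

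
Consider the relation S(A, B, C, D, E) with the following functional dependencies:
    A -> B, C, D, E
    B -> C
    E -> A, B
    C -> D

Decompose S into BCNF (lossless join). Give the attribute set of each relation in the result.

Candidate keys of the original relation: {A}, {E}.
{A, B, C, D, E}: {B} determines {B, C, D} here but is not a superkey — split on B -> C, D, giving {B, C, D} and {A, B, E}.
{B, C, D}: {C} determines {C, D} here but is not a superkey — split on C -> D, giving {C, D} and {B, C}.
{C, D}: every determinant is a superkey — BCNF.
{B, C}: every determinant is a superkey — BCNF.
{A, B, E}: every determinant is a superkey — BCNF.

{A, B, E}; {B, C}; {C, D}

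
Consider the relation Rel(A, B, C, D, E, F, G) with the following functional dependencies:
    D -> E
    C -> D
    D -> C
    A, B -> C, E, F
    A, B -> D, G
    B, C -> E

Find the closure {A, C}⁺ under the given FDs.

{A, C, D, E}

Start with {A, C}.
C -> D applies; add {D} → now {A, C, D}.
D -> E applies; add {E} → now {A, C, D, E}.
No further FD applies.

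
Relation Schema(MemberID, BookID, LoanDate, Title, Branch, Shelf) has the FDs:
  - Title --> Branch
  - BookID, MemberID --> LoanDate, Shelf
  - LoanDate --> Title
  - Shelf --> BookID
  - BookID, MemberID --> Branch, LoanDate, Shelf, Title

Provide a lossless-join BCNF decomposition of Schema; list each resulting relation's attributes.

Candidate keys of the original relation: {BookID, MemberID}, {MemberID, Shelf}.
{BookID, Branch, LoanDate, MemberID, Shelf, Title}: {Title} determines {Branch, Title} here but is not a superkey — split on Title --> Branch, giving {Branch, Title} and {BookID, LoanDate, MemberID, Shelf, Title}.
{Branch, Title} is in BCNF.
{BookID, LoanDate, MemberID, Shelf, Title}: {LoanDate} determines {LoanDate, Title} here but is not a superkey — split on LoanDate --> Title, giving {LoanDate, Title} and {BookID, LoanDate, MemberID, Shelf}.
{LoanDate, Title} is in BCNF.
{BookID, LoanDate, MemberID, Shelf}: {Shelf} determines {BookID, Shelf} here but is not a superkey — split on Shelf --> BookID, giving {BookID, Shelf} and {LoanDate, MemberID, Shelf}.
{BookID, Shelf} is in BCNF.
{LoanDate, MemberID, Shelf} is in BCNF.

{BookID, Shelf}; {Branch, Title}; {LoanDate, MemberID, Shelf}; {LoanDate, Title}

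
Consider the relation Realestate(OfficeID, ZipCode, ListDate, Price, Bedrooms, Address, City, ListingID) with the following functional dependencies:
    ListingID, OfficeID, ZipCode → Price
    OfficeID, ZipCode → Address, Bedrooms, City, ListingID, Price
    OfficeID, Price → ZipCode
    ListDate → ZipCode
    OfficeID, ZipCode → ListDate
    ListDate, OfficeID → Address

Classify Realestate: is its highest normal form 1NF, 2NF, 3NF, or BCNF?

3NF

Candidate keys: {ListDate, OfficeID}, {OfficeID, Price}, {OfficeID, ZipCode}. Prime attributes: {ListDate, OfficeID, Price, ZipCode}.
ListDate → ZipCode breaks BCNF: {ListDate}⁺ = {ListDate, ZipCode}, so {ListDate} is not a superkey.
But every attribute on its right side ({ZipCode}) is prime, and the same holds for every other non-superkey FD, so 3NF still holds.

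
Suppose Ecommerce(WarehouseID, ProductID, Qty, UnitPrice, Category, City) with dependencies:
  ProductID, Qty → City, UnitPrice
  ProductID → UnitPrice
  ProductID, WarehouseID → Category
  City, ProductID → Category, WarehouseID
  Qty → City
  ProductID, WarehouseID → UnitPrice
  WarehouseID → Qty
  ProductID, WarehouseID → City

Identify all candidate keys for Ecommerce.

No FD produces {ProductID}, so it must be in every candidate key.
{City, ProductID}⁺ = {Category, City, ProductID, Qty, UnitPrice, WarehouseID} — all of the relation — so {City, ProductID} is a candidate key.
{ProductID, Qty}⁺ = {Category, City, ProductID, Qty, UnitPrice, WarehouseID} — all of the relation — so {ProductID, Qty} is a candidate key.
{ProductID, WarehouseID}⁺ = {Category, City, ProductID, Qty, UnitPrice, WarehouseID} — all of the relation — so {ProductID, WarehouseID} is a candidate key.
No proper subset of any of these is a key, and no other minimal superkey exists.

{City, ProductID}, {ProductID, Qty}, {ProductID, WarehouseID}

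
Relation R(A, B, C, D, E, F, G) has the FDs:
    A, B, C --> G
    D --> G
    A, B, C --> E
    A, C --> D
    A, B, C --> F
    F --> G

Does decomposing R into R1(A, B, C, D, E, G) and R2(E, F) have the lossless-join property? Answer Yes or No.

Common attributes: {E}; their closure is {E}.
The closure covers neither R1 nor R2 entirely; the join is not lossless.

No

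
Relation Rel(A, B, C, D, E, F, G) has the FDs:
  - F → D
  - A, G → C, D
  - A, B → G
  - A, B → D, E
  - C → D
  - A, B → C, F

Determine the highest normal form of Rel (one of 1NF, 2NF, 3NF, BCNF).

2NF

Candidate key: {A, B}. Prime attributes: {A, B}.
F → D: {F}⁺ = {D, F}, which is not all of the attributes, so the left side is not a superkey — BCNF is violated.
F → D has non-prime {D} on the right and a non-superkey on the left, so 3NF fails.
No proper subset of a key has a non-prime attribute in its closure, so there is no partial dependency; 2NF holds.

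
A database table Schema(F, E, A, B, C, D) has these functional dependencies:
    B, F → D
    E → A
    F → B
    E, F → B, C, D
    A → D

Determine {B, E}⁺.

{A, B, D, E}

Start with {B, E}.
E → A applies; add {A} → now {A, B, E}.
A → D applies; add {D} → now {A, B, D, E}.
No further FD applies.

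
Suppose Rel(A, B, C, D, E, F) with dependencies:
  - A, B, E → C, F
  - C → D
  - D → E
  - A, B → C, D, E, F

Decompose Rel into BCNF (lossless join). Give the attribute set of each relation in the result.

Candidate key of the original relation: {A, B}.
Within {A, B, C, D, E, F}: {C}⁺ ∩ {A, B, C, D, E, F} = {C, D, E}, not the whole set, so C → D, E violates BCNF; decompose into {C, D, E} and {A, B, C, F}.
Within {C, D, E}: {D}⁺ ∩ {C, D, E} = {D, E}, not the whole set, so D → E violates BCNF; decompose into {D, E} and {C, D}.
{D, E} is in BCNF.
{C, D} is in BCNF.
{A, B, C, F} is in BCNF.

{A, B, C, F}; {C, D}; {D, E}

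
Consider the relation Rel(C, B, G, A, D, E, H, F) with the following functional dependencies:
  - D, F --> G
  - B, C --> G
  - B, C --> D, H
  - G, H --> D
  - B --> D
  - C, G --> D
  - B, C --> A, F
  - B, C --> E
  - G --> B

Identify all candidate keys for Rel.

Attributes never on any right-hand side: {C} — every candidate key must contain it.
{B, C} is a candidate key since {B, C}⁺ = {A, B, C, D, E, F, G, H} covers every attribute.
{C, G} is a candidate key since {C, G}⁺ = {A, B, C, D, E, F, G, H} covers every attribute.
{C, D, F} is a candidate key since {C, D, F}⁺ = {A, B, C, D, E, F, G, H} covers every attribute.
These are minimal and exhaustive — every other superkey contains one of them.

{B, C}, {C, D, F}, {C, G}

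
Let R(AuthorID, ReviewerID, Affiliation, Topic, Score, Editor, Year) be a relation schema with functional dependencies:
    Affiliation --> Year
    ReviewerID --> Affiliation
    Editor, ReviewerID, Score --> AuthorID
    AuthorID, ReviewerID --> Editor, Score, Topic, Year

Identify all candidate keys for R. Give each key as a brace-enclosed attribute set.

Attributes never on any right-hand side: {ReviewerID} — every candidate key must contain it.
Closure of {AuthorID, ReviewerID} is {Affiliation, AuthorID, Editor, ReviewerID, Score, Topic, Year}, the whole schema; {AuthorID, ReviewerID} is a candidate key.
Closure of {Editor, ReviewerID, Score} is {Affiliation, AuthorID, Editor, ReviewerID, Score, Topic, Year}, the whole schema; {Editor, ReviewerID, Score} is a candidate key.
Any other superkey properly contains one of these, so there are no further candidate keys.

{AuthorID, ReviewerID}, {Editor, ReviewerID, Score}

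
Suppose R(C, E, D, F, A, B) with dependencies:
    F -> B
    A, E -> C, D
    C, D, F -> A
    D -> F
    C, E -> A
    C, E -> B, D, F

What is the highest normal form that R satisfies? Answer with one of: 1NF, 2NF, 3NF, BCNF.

2NF

Candidate keys: {A, E}, {C, E}. Prime attributes: {A, C, E}.
F -> B: {F}⁺ = {B, F}, which is not all of the attributes, so the left side is not a superkey — BCNF is violated.
Because {B} is non-prime and the left side of F -> B is not a superkey, the relation is not in 3NF.
Checking every proper subset of each key, none determines a non-prime attribute — 2NF is satisfied.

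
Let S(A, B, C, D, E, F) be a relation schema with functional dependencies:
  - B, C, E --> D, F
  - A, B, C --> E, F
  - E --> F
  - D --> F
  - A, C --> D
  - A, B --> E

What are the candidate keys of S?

{A, B, C} never appear on the right of any FD, so every key must include all of them.
{A, B, C}⁺ = {A, B, C, D, E, F}, which is every attribute, so {A, B, C} is a candidate key.
Every other attribute set either contains this one or has a smaller closure.

{A, B, C}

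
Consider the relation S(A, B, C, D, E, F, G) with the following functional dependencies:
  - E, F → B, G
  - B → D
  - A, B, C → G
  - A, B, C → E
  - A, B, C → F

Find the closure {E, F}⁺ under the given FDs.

Start with {E, F}.
E, F → B, G applies; add {B, G} → now {B, E, F, G}.
B → D applies; add {D} → now {B, D, E, F, G}.
No further FD applies.

{B, D, E, F, G}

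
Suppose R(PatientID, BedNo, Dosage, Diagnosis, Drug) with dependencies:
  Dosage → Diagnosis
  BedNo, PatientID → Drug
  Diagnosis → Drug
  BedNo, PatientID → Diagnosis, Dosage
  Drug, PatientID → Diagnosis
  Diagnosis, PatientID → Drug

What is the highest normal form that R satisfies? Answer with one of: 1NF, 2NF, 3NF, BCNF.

2NF

Candidate key: {BedNo, PatientID}. Prime attributes: {BedNo, PatientID}.
Dosage → Diagnosis: {Dosage}⁺ = {Diagnosis, Dosage, Drug}, which is not all of the attributes, so the left side is not a superkey — BCNF is violated.
Dosage → Diagnosis has non-prime {Diagnosis} on the right and a non-superkey on the left, so 3NF fails.
No proper subset of a key has a non-prime attribute in its closure, so there is no partial dependency; 2NF holds.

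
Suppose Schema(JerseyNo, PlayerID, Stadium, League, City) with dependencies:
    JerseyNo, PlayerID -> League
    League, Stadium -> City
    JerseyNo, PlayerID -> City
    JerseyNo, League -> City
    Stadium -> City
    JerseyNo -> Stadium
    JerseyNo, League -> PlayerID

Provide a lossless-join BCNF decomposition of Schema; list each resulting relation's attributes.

{City, Stadium}; {JerseyNo, League, PlayerID}; {JerseyNo, Stadium}; {League, Stadium}

Candidate keys of the original relation: {JerseyNo, League}, {JerseyNo, PlayerID}.
Within {City, JerseyNo, League, PlayerID, Stadium}: {League, Stadium}⁺ ∩ {City, JerseyNo, League, PlayerID, Stadium} = {City, League, Stadium}, not the whole set, so League, Stadium -> City violates BCNF; decompose into {City, League, Stadium} and {JerseyNo, League, PlayerID, Stadium}.
Within {City, League, Stadium}: {Stadium}⁺ ∩ {City, League, Stadium} = {City, Stadium}, not the whole set, so Stadium -> City violates BCNF; decompose into {City, Stadium} and {League, Stadium}.
{City, Stadium} has no BCNF violation.
{League, Stadium} has no BCNF violation.
Within {JerseyNo, League, PlayerID, Stadium}: {JerseyNo}⁺ ∩ {JerseyNo, League, PlayerID, Stadium} = {JerseyNo, Stadium}, not the whole set, so JerseyNo -> Stadium violates BCNF; decompose into {JerseyNo, Stadium} and {JerseyNo, League, PlayerID}.
{JerseyNo, Stadium} has no BCNF violation.
{JerseyNo, League, PlayerID} has no BCNF violation.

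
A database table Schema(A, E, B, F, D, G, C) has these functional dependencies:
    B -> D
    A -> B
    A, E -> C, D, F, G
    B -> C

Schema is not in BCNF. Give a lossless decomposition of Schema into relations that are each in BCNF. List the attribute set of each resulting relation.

{A, B}; {A, E, F, G}; {B, C, D}

Candidate key of the original relation: {A, E}.
Within {A, B, C, D, E, F, G}: {B}⁺ ∩ {A, B, C, D, E, F, G} = {B, C, D}, not the whole set, so B -> C, D violates BCNF; decompose into {B, C, D} and {A, B, E, F, G}.
{B, C, D}: every determinant is a superkey — BCNF.
Within {A, B, E, F, G}: {A}⁺ ∩ {A, B, E, F, G} = {A, B}, not the whole set, so A -> B violates BCNF; decompose into {A, B} and {A, E, F, G}.
{A, B}: every determinant is a superkey — BCNF.
{A, E, F, G}: every determinant is a superkey — BCNF.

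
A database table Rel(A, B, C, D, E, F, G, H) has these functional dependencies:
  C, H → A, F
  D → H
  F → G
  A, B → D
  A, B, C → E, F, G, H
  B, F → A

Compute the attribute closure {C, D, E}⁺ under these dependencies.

{A, C, D, E, F, G, H}

Start with {C, D, E}.
D → H applies; add {H} → now {C, D, E, H}.
C, H → A, F applies; add {A, F} → now {A, C, D, E, F, H}.
F → G applies; add {G} → now {A, C, D, E, F, G, H}.
No further FD applies.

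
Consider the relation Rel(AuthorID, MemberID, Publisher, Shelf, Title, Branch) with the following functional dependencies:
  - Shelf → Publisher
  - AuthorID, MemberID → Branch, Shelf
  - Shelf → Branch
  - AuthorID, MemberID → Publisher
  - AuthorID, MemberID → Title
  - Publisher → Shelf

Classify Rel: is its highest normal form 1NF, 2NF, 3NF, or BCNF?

Candidate key: {AuthorID, MemberID}. Prime attributes: {AuthorID, MemberID}.
Shelf → Publisher: {Shelf}⁺ = {Branch, Publisher, Shelf}, which is not all of the attributes, so the left side is not a superkey — BCNF is violated.
Shelf → Publisher has non-prime {Publisher} on the right and a non-superkey on the left, so 3NF fails.
No proper subset of a key has a non-prime attribute in its closure, so there is no partial dependency; 2NF holds.

2NF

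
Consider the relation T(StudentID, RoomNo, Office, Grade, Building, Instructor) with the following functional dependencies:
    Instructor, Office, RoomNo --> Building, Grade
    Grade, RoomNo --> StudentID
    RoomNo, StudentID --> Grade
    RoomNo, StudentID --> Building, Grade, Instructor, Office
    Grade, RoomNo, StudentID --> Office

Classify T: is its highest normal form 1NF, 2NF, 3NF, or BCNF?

BCNF

Candidate keys: {Grade, RoomNo}, {Instructor, Office, RoomNo}, {RoomNo, StudentID}. Prime attributes: {Grade, Instructor, Office, RoomNo, StudentID}.
The left-hand side of every FD is a superkey, so BCNF is satisfied.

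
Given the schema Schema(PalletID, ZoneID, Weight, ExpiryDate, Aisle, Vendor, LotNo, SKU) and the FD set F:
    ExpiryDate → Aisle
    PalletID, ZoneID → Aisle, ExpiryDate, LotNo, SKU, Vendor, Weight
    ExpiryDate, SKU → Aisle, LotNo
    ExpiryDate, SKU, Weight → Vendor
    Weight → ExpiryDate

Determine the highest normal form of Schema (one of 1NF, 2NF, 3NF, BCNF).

Candidate key: {PalletID, ZoneID}. Prime attributes: {PalletID, ZoneID}.
ExpiryDate → Aisle: {ExpiryDate}⁺ = {Aisle, ExpiryDate}, which is not all of the attributes, so the left side is not a superkey — BCNF is violated.
ExpiryDate → Aisle determines the non-prime attribute {Aisle} from a non-superkey — 3NF is violated.
Checking every proper subset of each key, none determines a non-prime attribute — 2NF is satisfied.

2NF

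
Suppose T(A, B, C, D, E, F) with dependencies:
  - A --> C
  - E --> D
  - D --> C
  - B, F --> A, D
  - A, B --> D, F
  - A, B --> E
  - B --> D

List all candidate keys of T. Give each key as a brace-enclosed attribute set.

No FD produces {B}, so it must be in every candidate key.
{A, B}⁺ = {A, B, C, D, E, F} — all of the relation — so {A, B} is a candidate key.
{B, F}⁺ = {A, B, C, D, E, F} — all of the relation — so {B, F} is a candidate key.
No proper subset of any of these is a key, and no other minimal superkey exists.

{A, B}, {B, F}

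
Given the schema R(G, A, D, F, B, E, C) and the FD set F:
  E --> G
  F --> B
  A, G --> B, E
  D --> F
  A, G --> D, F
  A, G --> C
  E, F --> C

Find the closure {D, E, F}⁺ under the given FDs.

Start with {D, E, F}.
E --> G applies; add {G} → now {D, E, F, G}.
F --> B applies; add {B} → now {B, D, E, F, G}.
E, F --> C applies; add {C} → now {B, C, D, E, F, G}.
No further FD applies.

{B, C, D, E, F, G}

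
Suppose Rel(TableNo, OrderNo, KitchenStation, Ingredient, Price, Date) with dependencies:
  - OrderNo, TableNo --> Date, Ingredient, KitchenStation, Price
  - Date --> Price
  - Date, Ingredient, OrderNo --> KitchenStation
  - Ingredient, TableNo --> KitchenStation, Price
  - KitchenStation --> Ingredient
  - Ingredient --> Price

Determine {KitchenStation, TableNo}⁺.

{Ingredient, KitchenStation, Price, TableNo}

Start with {KitchenStation, TableNo}.
KitchenStation --> Ingredient applies; add {Ingredient} → now {Ingredient, KitchenStation, TableNo}.
Ingredient --> Price applies; add {Price} → now {Ingredient, KitchenStation, Price, TableNo}.
No further FD applies.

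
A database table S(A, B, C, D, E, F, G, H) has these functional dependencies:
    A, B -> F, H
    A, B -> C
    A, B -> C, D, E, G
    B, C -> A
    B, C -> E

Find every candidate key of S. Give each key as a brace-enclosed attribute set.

{A, B}, {B, C}

{B} never appears on the right of any FD, so every key must include it.
Closure of {A, B} is {A, B, C, D, E, F, G, H}, the whole schema; {A, B} is a candidate key.
Closure of {B, C} is {A, B, C, D, E, F, G, H}, the whole schema; {B, C} is a candidate key.
Any other superkey properly contains one of these, so there are no further candidate keys.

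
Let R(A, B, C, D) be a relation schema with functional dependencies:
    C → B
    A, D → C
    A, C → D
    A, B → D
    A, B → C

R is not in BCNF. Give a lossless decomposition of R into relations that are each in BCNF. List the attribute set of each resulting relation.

{A, C, D}; {B, C}

Candidate keys of the original relation: {A, B}, {A, C}, {A, D}.
Within {A, B, C, D}: {C}⁺ ∩ {A, B, C, D} = {B, C}, not the whole set, so C → B violates BCNF; decompose into {B, C} and {A, C, D}.
{B, C}: every determinant is a superkey — BCNF.
{A, C, D}: every determinant is a superkey — BCNF.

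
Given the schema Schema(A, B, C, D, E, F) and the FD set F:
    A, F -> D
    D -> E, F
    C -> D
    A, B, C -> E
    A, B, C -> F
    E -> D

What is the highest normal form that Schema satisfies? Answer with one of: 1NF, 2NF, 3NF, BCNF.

1NF

Candidate key: {A, B, C}. Prime attributes: {A, B, C}.
A, F -> D: {A, F}⁺ = {A, D, E, F}, which is not all of the attributes, so the left side is not a superkey — BCNF is violated.
A, F -> D determines the non-prime attribute {D} from a non-superkey — 3NF is violated.
The proper key subset {C} of {A, B, C} determines non-prime {D, E, F}, so the relation is not even in 2NF.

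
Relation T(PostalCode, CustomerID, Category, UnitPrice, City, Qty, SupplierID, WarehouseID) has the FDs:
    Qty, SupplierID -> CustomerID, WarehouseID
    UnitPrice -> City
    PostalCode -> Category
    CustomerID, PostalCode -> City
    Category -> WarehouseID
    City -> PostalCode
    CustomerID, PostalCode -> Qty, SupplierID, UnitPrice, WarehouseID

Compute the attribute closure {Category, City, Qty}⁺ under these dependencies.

{Category, City, PostalCode, Qty, WarehouseID}

Start with {Category, City, Qty}.
Category -> WarehouseID applies; add {WarehouseID} → now {Category, City, Qty, WarehouseID}.
City -> PostalCode applies; add {PostalCode} → now {Category, City, PostalCode, Qty, WarehouseID}.
No further FD applies.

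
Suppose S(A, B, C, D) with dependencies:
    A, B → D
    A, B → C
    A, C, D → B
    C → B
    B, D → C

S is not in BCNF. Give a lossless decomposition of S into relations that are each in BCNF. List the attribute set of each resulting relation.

Candidate keys of the original relation: {A, B}, {A, C}.
{A, B, C, D}: {C} determines {B, C} here but is not a superkey — split on C → B, giving {B, C} and {A, C, D}.
{B, C} is in BCNF.
{A, C, D} is in BCNF.

{A, C, D}; {B, C}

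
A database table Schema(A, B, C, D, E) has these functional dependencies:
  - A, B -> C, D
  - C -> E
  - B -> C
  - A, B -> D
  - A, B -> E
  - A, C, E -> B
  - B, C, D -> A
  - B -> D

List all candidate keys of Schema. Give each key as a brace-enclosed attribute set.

{A, C}, {B}

{B} is a candidate key since {B}⁺ = {A, B, C, D, E} covers every attribute.
{A, C} is a candidate key since {A, C}⁺ = {A, B, C, D, E} covers every attribute.
No proper subset of any of these is a key, and no other minimal superkey exists.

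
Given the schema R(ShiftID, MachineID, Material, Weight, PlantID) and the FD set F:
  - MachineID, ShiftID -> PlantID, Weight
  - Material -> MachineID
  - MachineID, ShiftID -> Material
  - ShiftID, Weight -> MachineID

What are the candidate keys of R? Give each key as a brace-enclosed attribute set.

Attributes never on any right-hand side: {ShiftID} — every candidate key must contain it.
{MachineID, ShiftID} is a candidate key since {MachineID, ShiftID}⁺ = {MachineID, Material, PlantID, ShiftID, Weight} covers every attribute.
{Material, ShiftID} is a candidate key since {Material, ShiftID}⁺ = {MachineID, Material, PlantID, ShiftID, Weight} covers every attribute.
{ShiftID, Weight} is a candidate key since {ShiftID, Weight}⁺ = {MachineID, Material, PlantID, ShiftID, Weight} covers every attribute.
Any other superkey properly contains one of these, so there are no further candidate keys.

{MachineID, ShiftID}, {Material, ShiftID}, {ShiftID, Weight}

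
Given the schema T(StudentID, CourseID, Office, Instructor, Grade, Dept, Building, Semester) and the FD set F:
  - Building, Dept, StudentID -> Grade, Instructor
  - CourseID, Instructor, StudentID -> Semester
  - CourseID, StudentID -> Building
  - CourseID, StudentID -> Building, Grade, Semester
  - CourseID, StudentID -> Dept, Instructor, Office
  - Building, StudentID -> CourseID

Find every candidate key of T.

Attributes never on any right-hand side: {StudentID} — every candidate key must contain it.
{Building, StudentID} is a candidate key since {Building, StudentID}⁺ = {Building, CourseID, Dept, Grade, Instructor, Office, Semester, StudentID} covers every attribute.
{CourseID, StudentID} is a candidate key since {CourseID, StudentID}⁺ = {Building, CourseID, Dept, Grade, Instructor, Office, Semester, StudentID} covers every attribute.
These are minimal and exhaustive — every other superkey contains one of them.

{Building, StudentID}, {CourseID, StudentID}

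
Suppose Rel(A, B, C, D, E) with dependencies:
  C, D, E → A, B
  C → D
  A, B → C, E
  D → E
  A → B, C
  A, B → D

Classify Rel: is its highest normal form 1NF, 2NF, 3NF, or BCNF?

Candidate keys: {A}, {C}. Prime attributes: {A, C}.
D → E: {D}⁺ = {D, E}, which is not all of the attributes, so the left side is not a superkey — BCNF is violated.
Because {E} is non-prime and the left side of D → E is not a superkey, the relation is not in 3NF.
All keys have size 1, which rules out partial dependencies — 2NF is satisfied.

2NF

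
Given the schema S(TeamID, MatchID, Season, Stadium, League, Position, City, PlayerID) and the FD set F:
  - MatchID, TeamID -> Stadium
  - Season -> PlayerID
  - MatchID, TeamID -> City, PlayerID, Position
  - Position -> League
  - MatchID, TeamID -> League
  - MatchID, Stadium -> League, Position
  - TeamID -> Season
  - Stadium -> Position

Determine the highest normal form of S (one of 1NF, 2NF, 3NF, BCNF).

Candidate key: {MatchID, TeamID}. Prime attributes: {MatchID, TeamID}.
Season -> PlayerID breaks BCNF: {Season}⁺ = {PlayerID, Season}, so {Season} is not a superkey.
Season -> PlayerID has non-prime {PlayerID} on the right and a non-superkey on the left, so 3NF fails.
Since {TeamID} ⊂ {MatchID, TeamID} and {TeamID}⁺ ⊇ {PlayerID, Season} with {PlayerID, Season} non-prime, there is a partial dependency; 2NF fails.

1NF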